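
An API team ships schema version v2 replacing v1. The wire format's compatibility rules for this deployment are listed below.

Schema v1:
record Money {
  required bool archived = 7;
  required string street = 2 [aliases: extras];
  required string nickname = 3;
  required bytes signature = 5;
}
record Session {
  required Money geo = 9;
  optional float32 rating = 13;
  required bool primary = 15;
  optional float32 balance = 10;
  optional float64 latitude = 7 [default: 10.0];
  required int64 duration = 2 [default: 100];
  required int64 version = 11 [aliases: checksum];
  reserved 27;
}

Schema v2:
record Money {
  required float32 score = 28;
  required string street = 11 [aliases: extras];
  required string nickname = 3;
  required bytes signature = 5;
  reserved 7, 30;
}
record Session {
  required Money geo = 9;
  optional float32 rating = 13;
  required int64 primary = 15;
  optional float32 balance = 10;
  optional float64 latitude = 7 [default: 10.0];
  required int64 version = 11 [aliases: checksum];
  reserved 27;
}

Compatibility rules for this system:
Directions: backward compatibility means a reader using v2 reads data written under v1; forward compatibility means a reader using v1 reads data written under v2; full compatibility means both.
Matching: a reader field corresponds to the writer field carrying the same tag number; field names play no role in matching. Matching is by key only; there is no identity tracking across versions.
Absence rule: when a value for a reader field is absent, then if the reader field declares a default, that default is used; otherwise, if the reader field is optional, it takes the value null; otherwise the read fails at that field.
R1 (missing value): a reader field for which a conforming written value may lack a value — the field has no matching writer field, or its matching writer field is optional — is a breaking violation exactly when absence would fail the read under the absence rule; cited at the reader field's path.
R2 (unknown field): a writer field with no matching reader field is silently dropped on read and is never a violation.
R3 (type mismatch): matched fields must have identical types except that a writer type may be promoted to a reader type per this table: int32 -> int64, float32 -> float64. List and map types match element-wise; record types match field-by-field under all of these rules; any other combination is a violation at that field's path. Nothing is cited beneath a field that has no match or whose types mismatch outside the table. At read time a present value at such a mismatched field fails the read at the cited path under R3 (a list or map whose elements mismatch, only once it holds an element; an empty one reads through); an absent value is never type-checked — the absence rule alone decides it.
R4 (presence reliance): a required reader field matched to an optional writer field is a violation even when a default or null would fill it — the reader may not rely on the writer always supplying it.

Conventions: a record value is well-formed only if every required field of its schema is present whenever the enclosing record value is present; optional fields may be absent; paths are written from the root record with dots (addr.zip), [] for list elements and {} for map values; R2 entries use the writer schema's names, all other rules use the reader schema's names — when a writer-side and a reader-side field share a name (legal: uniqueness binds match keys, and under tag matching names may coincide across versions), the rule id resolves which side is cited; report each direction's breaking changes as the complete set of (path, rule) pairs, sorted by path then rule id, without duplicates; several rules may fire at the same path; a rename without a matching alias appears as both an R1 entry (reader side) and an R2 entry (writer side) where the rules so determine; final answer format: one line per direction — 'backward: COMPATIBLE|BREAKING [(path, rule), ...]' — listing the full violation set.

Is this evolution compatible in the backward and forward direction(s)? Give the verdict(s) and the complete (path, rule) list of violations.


arrows below run writer -> reader for Session
backward on Session — v2 reading data written by v1:
  geo: paired with writer geo (Money -> Money; writer required)
  rating: paired with writer rating (float32 -> float32; writer optional)
  primary: paired with writer primary (bool -> int64; writer required)
  balance: paired with writer balance (float32 -> float32; writer optional)
  latitude: paired with writer latitude (float64 -> float64; writer optional)
  version: paired with writer version (int64 -> int64; writer required)
  leftover writer field: duration
  geo.score: no writer match
  geo.street: no writer match
  geo.nickname: paired with writer geo.nickname (string -> string; writer required)
  geo.signature: paired with writer geo.signature (bytes -> bytes; writer required)
  leftover writer field: geo.archived
  leftover writer field: geo.street
  rule R1 violated at geo.score
  rule R1 violated at geo.street
  rule R3 violated at primary
  => 3 violation(s): backward is BREAKING for Session
forward on Session — v1 reading data written by v2:
  geo: paired with writer geo (Money -> Money; writer required)
  rating: paired with writer rating (float32 -> float32; writer optional)
  primary: paired with writer primary (int64 -> bool; writer required)
  balance: paired with writer balance (float32 -> float32; writer optional)
  latitude: paired with writer latitude (float64 -> float64; writer optional)
  duration: no writer match
  version: paired with writer version (int64 -> int64; writer required)
  geo.archived: no writer match
  geo.street: no writer match
  geo.nickname: paired with writer geo.nickname (string -> string; writer required)
  geo.signature: paired with writer geo.signature (bytes -> bytes; writer required)
  leftover writer field: geo.score
  leftover writer field: geo.street
  rule R1 violated at geo.archived
  rule R1 violated at geo.street
  rule R3 violated at primary
  => 3 violation(s): forward is BREAKING for Session

backward: BREAKING [(geo.score, R1), (geo.street, R1), (primary, R3)]; forward: BREAKING [(geo.archived, R1), (geo.street, R1), (primary, R3)]


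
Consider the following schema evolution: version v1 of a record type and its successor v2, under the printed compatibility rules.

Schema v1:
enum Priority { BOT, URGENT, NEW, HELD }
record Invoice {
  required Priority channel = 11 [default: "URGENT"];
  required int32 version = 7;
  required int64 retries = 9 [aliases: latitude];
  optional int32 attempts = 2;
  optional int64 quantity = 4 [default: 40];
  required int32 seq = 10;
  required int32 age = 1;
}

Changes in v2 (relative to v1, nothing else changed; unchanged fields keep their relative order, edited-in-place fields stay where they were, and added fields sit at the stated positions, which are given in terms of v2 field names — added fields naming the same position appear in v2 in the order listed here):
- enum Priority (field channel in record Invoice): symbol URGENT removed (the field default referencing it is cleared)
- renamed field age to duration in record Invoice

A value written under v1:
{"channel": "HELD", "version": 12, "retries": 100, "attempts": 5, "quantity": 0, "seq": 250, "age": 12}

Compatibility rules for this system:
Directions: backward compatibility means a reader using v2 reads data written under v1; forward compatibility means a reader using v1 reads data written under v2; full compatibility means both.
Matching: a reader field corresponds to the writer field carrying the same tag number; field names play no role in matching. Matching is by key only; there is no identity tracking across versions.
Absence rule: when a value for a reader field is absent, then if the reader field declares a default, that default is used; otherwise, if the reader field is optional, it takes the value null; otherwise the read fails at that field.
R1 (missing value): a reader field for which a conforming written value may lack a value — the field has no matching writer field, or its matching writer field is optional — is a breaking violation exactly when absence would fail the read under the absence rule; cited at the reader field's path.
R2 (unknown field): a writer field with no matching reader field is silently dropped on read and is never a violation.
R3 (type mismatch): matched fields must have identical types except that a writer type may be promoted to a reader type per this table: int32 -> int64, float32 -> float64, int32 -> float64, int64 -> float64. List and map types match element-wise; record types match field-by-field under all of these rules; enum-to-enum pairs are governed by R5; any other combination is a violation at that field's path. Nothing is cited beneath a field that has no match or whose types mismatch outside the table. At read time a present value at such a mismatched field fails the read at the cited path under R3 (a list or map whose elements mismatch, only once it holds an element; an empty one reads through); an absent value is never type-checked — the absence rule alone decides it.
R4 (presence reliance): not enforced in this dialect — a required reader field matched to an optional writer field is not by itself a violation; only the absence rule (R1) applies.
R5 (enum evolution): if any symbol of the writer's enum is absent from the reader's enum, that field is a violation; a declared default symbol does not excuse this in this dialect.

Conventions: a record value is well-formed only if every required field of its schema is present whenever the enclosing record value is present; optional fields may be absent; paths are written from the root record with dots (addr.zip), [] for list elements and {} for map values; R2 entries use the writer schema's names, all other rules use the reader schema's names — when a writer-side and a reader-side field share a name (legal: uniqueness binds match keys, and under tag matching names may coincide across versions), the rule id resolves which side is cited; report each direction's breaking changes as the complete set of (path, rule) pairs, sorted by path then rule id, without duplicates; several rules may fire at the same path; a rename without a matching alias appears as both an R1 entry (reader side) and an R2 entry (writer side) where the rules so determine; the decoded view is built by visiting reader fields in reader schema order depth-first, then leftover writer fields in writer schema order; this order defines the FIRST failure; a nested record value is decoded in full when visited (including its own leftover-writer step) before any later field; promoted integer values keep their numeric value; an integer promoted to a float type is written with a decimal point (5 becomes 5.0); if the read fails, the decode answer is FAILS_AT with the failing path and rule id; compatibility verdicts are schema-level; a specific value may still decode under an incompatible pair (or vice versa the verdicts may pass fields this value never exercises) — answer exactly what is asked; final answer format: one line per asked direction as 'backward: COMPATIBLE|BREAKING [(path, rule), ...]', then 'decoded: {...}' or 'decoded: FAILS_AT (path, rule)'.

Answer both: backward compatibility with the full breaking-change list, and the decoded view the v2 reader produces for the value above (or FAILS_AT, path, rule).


the writer's type comes first in each Invoice pair
backward pass over Invoice, reader schema v2, writer schema v1:
  channel: paired with writer channel (Priority -> Priority; writer required)
  version: paired with writer version (int32 -> int32; writer required)
  retries: paired with writer retries (int64 -> int64; writer required)
  attempts: paired with writer attempts (int32 -> int32; writer optional)
  quantity: paired with writer quantity (int64 -> int64; writer optional)
  seq: paired with writer seq (int32 -> int32; writer required)
  duration: paired with writer age (int32 -> int32; writer required)
  rule R5 violated at channel
  => 1 violation(s): backward is BREAKING for Invoice
migrating the Invoice value to v2:
  channel := "HELD"
  version := 12
  retries := 100
  attempts := 5
  quantity := 0
  seq := 250
  duration := 12 (from writer age)
  => decoded: {"channel": "HELD", "version": 12, "retries": 100, "attempts": 5, "quantity": 0, "seq": 250, "duration": 12}

backward: BREAKING [(channel, R5)]; decoded: {"channel": "HELD", "version": 12, "retries": 100, "attempts": 5, "quantity": 0, "seq": 250, "duration": 12}


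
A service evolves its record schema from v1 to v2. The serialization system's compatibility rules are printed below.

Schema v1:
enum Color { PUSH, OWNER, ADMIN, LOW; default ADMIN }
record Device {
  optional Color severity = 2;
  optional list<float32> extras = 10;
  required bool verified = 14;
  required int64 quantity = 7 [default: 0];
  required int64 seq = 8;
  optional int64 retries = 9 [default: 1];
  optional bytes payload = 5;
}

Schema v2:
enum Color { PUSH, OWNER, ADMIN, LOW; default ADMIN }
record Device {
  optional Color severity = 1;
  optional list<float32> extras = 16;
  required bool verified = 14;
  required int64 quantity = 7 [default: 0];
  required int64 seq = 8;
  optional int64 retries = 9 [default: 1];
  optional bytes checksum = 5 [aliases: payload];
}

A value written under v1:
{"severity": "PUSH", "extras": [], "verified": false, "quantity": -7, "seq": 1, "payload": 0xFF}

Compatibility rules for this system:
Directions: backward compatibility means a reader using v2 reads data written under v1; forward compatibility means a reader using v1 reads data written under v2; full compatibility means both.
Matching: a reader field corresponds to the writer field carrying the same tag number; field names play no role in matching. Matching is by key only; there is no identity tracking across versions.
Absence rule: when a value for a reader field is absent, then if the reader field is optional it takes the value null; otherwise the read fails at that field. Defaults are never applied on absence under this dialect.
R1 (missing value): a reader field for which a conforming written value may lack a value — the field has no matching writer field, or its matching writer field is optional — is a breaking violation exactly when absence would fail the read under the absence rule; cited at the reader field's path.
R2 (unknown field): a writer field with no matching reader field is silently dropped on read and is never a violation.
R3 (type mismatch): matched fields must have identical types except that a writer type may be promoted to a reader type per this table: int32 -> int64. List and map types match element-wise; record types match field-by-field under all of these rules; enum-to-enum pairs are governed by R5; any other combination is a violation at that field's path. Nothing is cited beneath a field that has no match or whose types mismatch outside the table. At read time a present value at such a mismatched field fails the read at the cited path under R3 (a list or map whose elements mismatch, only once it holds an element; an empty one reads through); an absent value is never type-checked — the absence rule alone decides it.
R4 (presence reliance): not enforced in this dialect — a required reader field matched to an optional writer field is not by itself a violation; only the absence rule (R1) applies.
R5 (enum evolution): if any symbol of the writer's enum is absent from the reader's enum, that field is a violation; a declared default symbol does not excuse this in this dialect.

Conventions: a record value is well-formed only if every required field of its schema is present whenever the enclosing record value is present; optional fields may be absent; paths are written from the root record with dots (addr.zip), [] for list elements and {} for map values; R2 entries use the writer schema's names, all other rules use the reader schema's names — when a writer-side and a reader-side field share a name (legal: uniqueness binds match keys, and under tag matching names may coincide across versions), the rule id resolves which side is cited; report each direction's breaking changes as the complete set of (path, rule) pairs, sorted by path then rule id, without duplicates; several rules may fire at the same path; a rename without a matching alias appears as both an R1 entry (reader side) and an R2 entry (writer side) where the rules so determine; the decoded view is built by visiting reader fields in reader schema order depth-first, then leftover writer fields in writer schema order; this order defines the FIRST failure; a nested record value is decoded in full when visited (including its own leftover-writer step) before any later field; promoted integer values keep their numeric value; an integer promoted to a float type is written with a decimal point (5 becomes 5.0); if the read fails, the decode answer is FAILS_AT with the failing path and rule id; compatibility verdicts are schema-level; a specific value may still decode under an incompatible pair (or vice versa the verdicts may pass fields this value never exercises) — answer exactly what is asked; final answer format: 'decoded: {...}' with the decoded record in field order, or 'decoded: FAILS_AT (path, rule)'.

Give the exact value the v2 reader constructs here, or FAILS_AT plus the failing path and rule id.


decoded: {"severity": null, "extras": null, "verified": false, "quantity": -7, "seq": 1, "retries": null, "checksum": 0xFF}

each type pair in Device: writer, then reader
decoding the Device value with the v2 reader:
  severity := null (not supplied -> null)
  extras := null (not supplied -> null)
  verified := false
  quantity := -7
  seq := 1
  retries := null (not supplied -> null)
  checksum := 0xFF (from writer payload)
  writer severity: unmatched, discarded
  writer extras: unmatched, discarded
  => decoded: {"severity": null, "extras": null, "verified": false, "quantity": -7, "seq": 1, "retries": null, "checksum": 0xFF}


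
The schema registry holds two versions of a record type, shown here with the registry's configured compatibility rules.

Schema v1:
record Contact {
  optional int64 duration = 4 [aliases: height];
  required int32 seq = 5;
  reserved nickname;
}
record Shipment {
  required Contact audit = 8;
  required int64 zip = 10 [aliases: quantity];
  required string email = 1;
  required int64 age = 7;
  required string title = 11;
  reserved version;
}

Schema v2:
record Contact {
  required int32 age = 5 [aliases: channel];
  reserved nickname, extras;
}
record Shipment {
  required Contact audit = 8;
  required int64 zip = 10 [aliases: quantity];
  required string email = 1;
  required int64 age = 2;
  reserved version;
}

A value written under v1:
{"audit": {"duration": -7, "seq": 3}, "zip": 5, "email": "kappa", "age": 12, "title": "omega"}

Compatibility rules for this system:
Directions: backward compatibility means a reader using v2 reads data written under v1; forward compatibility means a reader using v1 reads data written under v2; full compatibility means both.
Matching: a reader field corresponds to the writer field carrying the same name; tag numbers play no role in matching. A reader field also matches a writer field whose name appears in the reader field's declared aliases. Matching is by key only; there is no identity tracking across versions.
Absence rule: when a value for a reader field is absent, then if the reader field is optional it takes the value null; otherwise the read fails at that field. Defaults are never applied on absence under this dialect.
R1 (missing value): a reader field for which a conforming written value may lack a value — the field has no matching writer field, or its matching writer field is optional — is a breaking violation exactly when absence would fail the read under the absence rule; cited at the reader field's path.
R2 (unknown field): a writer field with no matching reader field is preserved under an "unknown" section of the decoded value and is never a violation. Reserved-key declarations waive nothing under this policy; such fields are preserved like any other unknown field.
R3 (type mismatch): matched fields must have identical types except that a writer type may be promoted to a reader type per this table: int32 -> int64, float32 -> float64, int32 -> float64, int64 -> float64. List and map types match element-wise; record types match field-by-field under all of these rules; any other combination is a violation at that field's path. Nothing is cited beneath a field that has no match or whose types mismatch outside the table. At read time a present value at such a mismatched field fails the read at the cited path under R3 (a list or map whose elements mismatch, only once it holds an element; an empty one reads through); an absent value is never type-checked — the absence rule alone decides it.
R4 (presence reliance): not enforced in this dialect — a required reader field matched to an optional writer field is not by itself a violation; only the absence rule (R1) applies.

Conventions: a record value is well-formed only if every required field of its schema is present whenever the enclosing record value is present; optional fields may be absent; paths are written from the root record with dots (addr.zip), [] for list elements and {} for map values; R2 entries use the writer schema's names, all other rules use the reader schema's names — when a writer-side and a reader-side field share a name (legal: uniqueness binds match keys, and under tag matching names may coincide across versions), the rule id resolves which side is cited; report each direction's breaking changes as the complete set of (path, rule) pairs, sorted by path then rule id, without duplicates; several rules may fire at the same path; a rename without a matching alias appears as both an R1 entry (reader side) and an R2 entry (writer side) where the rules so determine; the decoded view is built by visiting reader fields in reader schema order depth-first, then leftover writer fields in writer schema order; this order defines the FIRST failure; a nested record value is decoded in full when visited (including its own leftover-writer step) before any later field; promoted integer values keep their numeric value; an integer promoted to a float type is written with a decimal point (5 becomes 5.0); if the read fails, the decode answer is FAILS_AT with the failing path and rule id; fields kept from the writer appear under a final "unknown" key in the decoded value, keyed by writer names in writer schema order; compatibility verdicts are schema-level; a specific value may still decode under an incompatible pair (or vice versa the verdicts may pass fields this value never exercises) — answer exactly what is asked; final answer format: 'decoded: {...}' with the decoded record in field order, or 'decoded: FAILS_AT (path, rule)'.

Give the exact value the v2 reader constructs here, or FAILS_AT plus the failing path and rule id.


in Shipment below, arrows point writer -> reader
migrating the Shipment value to v2:
  read fails at audit.age under R1 (no fill)
  => FAILS_AT (audit.age, R1)
the rest of the Shipment diff is inert for this question:
  removed field duration from record Contact -> fires no rule on Shipment under this dialect and leaves the result unchanged
  removed field title from record Shipment -> matters for Shipment compatibility verdicts, not for this value's decode

decoded: FAILS_AT (audit.age, R1)


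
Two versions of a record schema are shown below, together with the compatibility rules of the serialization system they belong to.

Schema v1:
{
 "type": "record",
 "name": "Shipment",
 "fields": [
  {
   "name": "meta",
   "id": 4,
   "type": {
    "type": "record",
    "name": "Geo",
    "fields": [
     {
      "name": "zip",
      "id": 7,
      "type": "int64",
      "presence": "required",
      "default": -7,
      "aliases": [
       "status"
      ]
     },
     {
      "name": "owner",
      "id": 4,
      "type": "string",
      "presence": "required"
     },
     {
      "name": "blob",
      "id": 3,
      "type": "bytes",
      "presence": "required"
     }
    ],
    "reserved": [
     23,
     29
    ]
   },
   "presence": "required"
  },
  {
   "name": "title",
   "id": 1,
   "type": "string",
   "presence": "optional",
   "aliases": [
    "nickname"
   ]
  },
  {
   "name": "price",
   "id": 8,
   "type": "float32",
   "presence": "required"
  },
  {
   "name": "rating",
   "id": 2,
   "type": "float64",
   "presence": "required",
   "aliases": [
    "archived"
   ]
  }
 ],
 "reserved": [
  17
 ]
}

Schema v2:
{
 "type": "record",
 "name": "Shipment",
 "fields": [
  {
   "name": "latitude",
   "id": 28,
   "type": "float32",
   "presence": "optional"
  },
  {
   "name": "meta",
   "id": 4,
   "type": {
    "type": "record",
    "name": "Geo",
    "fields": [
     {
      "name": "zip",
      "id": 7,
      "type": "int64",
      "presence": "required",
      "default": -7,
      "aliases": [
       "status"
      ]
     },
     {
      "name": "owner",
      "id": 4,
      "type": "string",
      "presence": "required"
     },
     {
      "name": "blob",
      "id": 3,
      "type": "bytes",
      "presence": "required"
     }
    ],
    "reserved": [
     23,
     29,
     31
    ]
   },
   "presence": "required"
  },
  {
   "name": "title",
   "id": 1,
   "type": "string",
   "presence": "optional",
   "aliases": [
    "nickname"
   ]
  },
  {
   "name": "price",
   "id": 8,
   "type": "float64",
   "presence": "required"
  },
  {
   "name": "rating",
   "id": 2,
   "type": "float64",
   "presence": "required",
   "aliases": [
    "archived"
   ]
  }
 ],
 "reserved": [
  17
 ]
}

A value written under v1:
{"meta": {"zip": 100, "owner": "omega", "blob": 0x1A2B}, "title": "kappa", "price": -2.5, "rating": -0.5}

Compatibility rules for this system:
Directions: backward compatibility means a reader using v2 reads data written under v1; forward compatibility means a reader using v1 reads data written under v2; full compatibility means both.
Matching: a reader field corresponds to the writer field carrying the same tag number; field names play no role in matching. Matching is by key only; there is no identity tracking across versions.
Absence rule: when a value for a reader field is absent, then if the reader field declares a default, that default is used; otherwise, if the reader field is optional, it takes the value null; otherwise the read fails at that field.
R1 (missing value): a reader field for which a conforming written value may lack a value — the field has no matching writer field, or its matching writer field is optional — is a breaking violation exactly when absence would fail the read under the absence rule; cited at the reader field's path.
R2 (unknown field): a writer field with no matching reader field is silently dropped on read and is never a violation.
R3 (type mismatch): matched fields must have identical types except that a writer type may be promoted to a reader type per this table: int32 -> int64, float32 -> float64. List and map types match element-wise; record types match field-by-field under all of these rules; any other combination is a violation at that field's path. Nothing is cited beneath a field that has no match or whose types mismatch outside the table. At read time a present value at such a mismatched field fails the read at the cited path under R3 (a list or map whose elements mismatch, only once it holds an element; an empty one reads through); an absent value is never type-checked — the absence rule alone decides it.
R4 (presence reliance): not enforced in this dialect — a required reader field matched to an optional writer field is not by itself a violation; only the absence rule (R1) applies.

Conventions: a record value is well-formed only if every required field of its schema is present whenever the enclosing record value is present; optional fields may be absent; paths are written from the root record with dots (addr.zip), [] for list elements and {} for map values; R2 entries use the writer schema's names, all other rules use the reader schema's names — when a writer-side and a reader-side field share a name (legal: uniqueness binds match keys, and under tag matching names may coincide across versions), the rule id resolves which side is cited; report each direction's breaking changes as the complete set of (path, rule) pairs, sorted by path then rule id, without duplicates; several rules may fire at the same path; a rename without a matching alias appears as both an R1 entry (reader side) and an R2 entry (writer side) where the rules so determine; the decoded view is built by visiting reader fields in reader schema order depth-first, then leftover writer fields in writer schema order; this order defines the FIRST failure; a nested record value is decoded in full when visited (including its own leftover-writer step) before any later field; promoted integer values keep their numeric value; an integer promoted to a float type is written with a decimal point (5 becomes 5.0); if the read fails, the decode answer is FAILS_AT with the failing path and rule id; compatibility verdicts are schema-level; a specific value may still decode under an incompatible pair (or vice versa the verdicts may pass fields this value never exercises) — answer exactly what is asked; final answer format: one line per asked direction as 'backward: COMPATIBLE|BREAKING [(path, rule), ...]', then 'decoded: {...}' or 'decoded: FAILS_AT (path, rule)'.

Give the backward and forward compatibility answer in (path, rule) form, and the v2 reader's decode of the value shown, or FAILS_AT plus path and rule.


backward: COMPATIBLE []; forward: BREAKING [(price, R3)]; decoded: {"latitude": null, "meta": {"zip": 100, "owner": "omega", "blob": 0x1A2B}, "title": "kappa", "price": -2.5, "rating": -0.5}

in Shipment below, arrows point writer -> reader
checking backward for Shipment: reader v2 against writer v1:
  no writer field matches reader latitude
  meta <- meta (Geo -> Geo, writer required)
  title <- title (string -> string, writer optional)
  price <- price (float32 -> float64, writer required)
  rating <- rating (float64 -> float64, writer required)
  meta.zip <- meta.zip (int64 -> int64, writer required)
  meta.owner <- meta.owner (string -> string, writer required)
  meta.blob <- meta.blob (bytes -> bytes, writer required)
  nothing fires on Shipment: backward is COMPATIBLE
checking forward for Shipment: reader v1 against writer v2:
  meta <- meta (Geo -> Geo, writer required)
  title <- title (string -> string, writer optional)
  price <- price (float64 -> float32, writer required)
  rating <- rating (float64 -> float64, writer required)
  latitude (writer side), unknown to reader
  meta.zip <- meta.zip (int64 -> int64, writer required)
  meta.owner <- meta.owner (string -> string, writer required)
  meta.blob <- meta.blob (bytes -> bytes, writer required)
  R3 fires at price
  => forward: BREAKING (1)
migrating the Shipment value to v2:
  latitude := null (not supplied -> null)
  meta.zip := 100
  meta.owner := "omega"
  meta.blob := 0x1A2B
  title := "kappa"
  price := -2.5 (float32 -> float64)
  rating := -0.5
  => decoded: {"latitude": null, "meta": {"zip": 100, "owner": "omega", "blob": 0x1A2B}, "title": "kappa", "price": -2.5, "rating": -0.5}


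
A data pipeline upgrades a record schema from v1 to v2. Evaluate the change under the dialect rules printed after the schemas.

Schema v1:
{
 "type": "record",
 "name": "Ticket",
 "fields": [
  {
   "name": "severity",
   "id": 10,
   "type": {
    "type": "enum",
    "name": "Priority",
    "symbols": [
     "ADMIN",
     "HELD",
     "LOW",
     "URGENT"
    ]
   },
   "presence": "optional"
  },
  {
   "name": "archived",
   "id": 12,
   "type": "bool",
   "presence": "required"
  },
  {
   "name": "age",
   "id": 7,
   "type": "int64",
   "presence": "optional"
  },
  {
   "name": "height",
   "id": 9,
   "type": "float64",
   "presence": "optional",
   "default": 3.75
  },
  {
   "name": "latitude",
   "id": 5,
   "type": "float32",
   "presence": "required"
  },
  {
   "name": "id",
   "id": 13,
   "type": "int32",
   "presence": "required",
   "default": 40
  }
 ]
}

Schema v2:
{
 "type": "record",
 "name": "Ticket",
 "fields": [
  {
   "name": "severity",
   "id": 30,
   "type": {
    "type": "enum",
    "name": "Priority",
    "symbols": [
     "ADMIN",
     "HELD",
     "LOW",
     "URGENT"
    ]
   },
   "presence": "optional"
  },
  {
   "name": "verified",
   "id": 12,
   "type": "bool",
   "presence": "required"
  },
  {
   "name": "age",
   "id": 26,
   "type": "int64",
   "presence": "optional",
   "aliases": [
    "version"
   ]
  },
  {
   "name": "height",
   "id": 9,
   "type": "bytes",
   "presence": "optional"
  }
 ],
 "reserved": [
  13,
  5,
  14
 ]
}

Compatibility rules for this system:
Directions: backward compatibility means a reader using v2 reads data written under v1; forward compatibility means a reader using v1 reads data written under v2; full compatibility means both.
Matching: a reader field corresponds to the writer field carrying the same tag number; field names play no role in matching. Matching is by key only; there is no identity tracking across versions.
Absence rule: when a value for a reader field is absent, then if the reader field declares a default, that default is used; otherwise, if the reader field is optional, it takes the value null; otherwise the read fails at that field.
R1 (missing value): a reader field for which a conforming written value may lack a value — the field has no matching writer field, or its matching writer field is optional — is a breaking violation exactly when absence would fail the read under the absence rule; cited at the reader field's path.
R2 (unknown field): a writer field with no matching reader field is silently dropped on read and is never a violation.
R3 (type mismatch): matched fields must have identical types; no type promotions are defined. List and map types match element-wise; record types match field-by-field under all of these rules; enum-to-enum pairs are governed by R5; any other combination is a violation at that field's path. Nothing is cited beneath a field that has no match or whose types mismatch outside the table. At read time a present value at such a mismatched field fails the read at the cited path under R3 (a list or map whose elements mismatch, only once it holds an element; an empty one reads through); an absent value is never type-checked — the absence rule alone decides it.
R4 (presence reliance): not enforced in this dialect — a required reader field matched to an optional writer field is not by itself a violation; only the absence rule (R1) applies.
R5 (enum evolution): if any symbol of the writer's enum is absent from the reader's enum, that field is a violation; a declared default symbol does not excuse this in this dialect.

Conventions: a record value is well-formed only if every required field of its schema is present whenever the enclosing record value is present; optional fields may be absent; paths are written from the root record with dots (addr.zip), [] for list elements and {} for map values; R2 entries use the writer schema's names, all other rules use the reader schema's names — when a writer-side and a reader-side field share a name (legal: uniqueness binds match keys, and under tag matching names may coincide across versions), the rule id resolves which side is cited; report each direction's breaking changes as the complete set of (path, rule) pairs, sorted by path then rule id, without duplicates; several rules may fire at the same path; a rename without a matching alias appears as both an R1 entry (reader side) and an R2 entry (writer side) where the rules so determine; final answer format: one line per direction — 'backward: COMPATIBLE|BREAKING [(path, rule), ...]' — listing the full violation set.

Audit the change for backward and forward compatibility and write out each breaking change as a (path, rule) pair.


backward: BREAKING [(height, R3)]; forward: BREAKING [(height, R3), (latitude, R1)]

arrows below run writer -> reader for Ticket
backward on Ticket — v2 reading data written by v1:
  severity has no writer counterpart
  writer required, bool -> bool: reader verified maps from writer archived
  age has no writer counterpart
  writer optional, float64 -> bytes: reader height maps from writer height
  severity (writer side), unknown to reader
  age (writer side), unknown to reader
  latitude (writer side), unknown to reader
  id (writer side), unknown to reader
  violation R3 at height
  => 1 violation(s): backward is BREAKING for Ticket
forward on Ticket — v1 reading data written by v2:
  severity has no writer counterpart
  writer required, bool -> bool: reader archived maps from writer verified
  age has no writer counterpart
  writer optional, bytes -> float64: reader height maps from writer height
  latitude has no writer counterpart
  id has no writer counterpart
  severity (writer side), unknown to reader
  age (writer side), unknown to reader
  violation R3 at height
  violation R1 at latitude
  => 2 violation(s): forward is BREAKING for Ticket


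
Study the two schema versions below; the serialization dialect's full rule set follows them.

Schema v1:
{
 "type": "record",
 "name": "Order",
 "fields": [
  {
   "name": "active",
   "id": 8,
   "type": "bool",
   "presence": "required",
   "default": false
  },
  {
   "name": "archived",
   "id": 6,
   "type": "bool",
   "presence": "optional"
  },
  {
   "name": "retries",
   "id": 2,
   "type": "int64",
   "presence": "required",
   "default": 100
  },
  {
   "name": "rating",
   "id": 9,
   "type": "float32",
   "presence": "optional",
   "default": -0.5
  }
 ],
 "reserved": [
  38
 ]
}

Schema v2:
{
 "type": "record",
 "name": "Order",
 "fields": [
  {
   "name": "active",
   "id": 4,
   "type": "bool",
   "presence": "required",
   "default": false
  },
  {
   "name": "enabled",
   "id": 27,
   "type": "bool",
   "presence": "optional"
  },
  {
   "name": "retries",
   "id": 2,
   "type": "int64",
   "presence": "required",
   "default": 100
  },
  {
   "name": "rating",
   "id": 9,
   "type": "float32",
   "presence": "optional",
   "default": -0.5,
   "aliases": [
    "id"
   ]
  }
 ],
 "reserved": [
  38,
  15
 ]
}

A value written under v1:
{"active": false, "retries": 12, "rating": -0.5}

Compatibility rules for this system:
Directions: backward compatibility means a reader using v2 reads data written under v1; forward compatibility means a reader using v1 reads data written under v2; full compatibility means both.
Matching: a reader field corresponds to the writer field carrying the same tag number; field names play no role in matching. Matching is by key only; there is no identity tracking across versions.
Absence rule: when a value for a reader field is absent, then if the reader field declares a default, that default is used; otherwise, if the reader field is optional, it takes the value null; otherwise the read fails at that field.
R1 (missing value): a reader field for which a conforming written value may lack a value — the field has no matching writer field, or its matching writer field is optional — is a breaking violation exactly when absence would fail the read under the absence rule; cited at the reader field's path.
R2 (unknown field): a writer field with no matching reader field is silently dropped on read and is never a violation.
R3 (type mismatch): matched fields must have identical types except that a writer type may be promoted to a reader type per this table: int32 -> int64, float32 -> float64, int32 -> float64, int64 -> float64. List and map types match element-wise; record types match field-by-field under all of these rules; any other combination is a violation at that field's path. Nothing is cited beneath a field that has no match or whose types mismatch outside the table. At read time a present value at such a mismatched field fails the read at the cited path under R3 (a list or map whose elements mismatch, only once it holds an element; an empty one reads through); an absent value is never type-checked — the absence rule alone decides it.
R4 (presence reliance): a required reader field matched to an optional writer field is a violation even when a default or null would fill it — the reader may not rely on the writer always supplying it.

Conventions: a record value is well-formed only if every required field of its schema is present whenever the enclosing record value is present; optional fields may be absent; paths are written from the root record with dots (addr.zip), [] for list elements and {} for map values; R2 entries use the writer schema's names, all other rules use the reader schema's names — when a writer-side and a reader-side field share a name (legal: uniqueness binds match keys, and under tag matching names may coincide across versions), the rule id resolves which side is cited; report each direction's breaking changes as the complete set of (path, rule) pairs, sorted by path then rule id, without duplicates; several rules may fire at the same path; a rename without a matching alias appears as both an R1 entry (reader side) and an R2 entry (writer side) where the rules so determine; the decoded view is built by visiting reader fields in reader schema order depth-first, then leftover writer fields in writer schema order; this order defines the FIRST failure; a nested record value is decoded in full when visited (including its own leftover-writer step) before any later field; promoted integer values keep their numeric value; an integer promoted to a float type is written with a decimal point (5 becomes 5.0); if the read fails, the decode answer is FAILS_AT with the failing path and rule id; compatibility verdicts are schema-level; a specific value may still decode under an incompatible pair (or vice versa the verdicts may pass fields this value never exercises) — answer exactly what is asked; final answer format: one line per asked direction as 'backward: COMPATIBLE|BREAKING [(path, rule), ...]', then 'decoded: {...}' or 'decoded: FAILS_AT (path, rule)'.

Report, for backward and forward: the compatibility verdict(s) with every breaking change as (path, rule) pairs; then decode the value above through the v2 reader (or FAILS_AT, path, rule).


each type pair in Order: writer, then reader
backward on Order — v2 reading data written by v1:
  active: no writer match
  enabled: no writer match
  retries: paired with writer retries (int64 -> int64; writer required)
  rating: paired with writer rating (float32 -> float32; writer optional)
  active (writer side), unknown to reader
  archived (writer side), unknown to reader
  => backward verdict for Order: COMPATIBLE, no violations
forward on Order — v1 reading data written by v2:
  active: no writer match
  archived: no writer match
  retries: paired with writer retries (int64 -> int64; writer required)
  rating: paired with writer rating (float32 -> float32; writer optional)
  active (writer side), unknown to reader
  enabled (writer side), unknown to reader
  => forward verdict for Order: COMPATIBLE, no violations
decode walk for Order under reader schema v2:
  active := false (no value, default fills)
  enabled := null (not supplied -> null)
  retries := 12
  rating := -0.5
  writer active: unmatched, discarded
  => decoded: {"active": false, "enabled": null, "retries": 12, "rating": -0.5}

backward: COMPATIBLE []; forward: COMPATIBLE []; decoded: {"active": false, "enabled": null, "retries": 12, "rating": -0.5}
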